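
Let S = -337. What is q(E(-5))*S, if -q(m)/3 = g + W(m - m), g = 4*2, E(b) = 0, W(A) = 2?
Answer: 10110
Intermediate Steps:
g = 8
q(m) = -30 (q(m) = -3*(8 + 2) = -3*10 = -30)
q(E(-5))*S = -30*(-337) = 10110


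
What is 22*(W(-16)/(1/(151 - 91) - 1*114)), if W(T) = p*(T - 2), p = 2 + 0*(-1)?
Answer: 47520/6839 ≈ 6.9484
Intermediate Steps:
p = 2 (p = 2 + 0 = 2)
W(T) = -4 + 2*T (W(T) = 2*(T - 2) = 2*(-2 + T) = -4 + 2*T)
22*(W(-16)/(1/(151 - 91) - 1*114)) = 22*((-4 + 2*(-16))/(1/(151 - 91) - 1*114)) = 22*((-4 - 32)/(1/60 - 114)) = 22*(-36/(1/60 - 114)) = 22*(-36/(-6839/60)) = 22*(-36*(-60/6839)) = 22*(2160/6839) = 47520/6839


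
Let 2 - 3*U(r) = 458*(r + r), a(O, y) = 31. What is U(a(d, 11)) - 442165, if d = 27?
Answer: -1354889/3 ≈ -4.5163e+5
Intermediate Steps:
U(r) = ⅔ - 916*r/3 (U(r) = ⅔ - 458*(r + r)/3 = ⅔ - 458*2*r/3 = ⅔ - 916*r/3)
U(a(d, 11)) - 442165 = (⅔ - 916/3*31) - 442165 = (⅔ - 28396/3) - 442165 = -28394/3 - 442165 = -1354889/3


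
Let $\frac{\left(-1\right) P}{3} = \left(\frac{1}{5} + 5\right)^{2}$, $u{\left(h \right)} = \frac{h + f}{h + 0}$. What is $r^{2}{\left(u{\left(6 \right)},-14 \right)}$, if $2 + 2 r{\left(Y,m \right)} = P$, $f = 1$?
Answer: $\frac{1079521}{625} \approx 1727.2$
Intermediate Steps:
$u{\left(h \right)} = \frac{1 + h}{h}$ ($u{\left(h \right)} = \frac{h + 1}{h + 0} = \frac{1 + h}{h}$)
$P = - \frac{2028}{25}$ ($P = - 3 \left(\frac{1}{5} + 5\right)^{2} = - 3 \left(\frac{26}{5}\right)^{2} = \left(-3\right) \frac{676}{25} = - \frac{2028}{25} \approx -81.12$)
$r{\left(Y,m \right)} = - \frac{1039}{25}$ ($r{\left(Y,m \right)} = -1 + \frac{1}{2} \left(- \frac{2028}{25}\right) = -1 - \frac{1014}{25} = - \frac{1039}{25}$)
$r^{2}{\left(u{\left(6 \right)},-14 \right)} = \left(- \frac{1039}{25}\right)^{2} = \frac{1079521}{625}$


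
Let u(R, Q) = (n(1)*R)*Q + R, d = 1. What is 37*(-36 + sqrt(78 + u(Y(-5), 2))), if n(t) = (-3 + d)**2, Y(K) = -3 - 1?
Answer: -1332 + 37*sqrt(42) ≈ -1092.2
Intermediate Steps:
Y(K) = -4
n(t) = 4 (n(t) = (-3 + 1)**2 = (-2)**2 = 4)
u(R, Q) = R + 4*Q*R (u(R, Q) = (4*R)*Q + R = 4*Q*R + R = R + 4*Q*R)
37*(-36 + sqrt(78 + u(Y(-5), 2))) = 37*(-36 + sqrt(78 - 4*(1 + 4*2))) = 37*(-36 + sqrt(78 - 4*(1 + 8))) = 37*(-36 + sqrt(78 - 4*9)) = 37*(-36 + sqrt(78 - 36)) = 37*(-36 + sqrt(42)) = -1332 + 37*sqrt(42)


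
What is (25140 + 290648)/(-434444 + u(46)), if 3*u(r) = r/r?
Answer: -947364/1303331 ≈ -0.72688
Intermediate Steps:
u(r) = ⅓ (u(r) = (r/r)/3 = (⅓)*1 = ⅓)
(25140 + 290648)/(-434444 + u(46)) = (25140 + 290648)/(-434444 + ⅓) = 315788/(-1303331/3) = 315788*(-3/1303331) = -947364/1303331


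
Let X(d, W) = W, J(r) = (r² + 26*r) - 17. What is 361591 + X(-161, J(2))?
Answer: 361630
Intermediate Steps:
J(r) = -17 + r² + 26*r
361591 + X(-161, J(2)) = 361591 + (-17 + 2² + 26*2) = 361591 + (-17 + 4 + 52) = 361591 + 39 = 361630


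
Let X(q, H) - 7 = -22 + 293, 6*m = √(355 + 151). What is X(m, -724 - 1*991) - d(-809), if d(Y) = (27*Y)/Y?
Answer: 251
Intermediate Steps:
d(Y) = 27
m = √506/6 (m = √(355 + 151)/6 = √506/6 ≈ 3.7491)
X(q, H) = 278 (X(q, H) = 7 + (-22 + 293) = 7 + 271 = 278)
X(m, -724 - 1*991) - d(-809) = 278 - 1*27 = 278 - 27 = 251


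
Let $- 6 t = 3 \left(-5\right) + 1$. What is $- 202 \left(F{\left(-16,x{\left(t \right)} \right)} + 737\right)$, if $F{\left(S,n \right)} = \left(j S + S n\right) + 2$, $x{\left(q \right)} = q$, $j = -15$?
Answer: $- \frac{570650}{3} \approx -1.9022 \cdot 10^{5}$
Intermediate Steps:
$t = \frac{7}{3}$ ($t = - \frac{3 \left(-5\right) + 1}{6} = - \frac{-15 + 1}{6} = \left(- \frac{1}{6}\right) \left(-14\right) = \frac{7}{3} \approx 2.3333$)
$F{\left(S,n \right)} = 2 - 15 S + S n$ ($F{\left(S,n \right)} = \left(- 15 S + S n\right) + 2 = 2 - 15 S + S n$)
$- 202 \left(F{\left(-16,x{\left(t \right)} \right)} + 737\right) = - 202 \left(\left(2 - -240 - \frac{112}{3}\right) + 737\right) = - 202 \left(\left(2 + 240 - \frac{112}{3}\right) + 737\right) = - 202 \left(\frac{614}{3} + 737\right) = \left(-202\right) \frac{2825}{3} = - \frac{570650}{3}$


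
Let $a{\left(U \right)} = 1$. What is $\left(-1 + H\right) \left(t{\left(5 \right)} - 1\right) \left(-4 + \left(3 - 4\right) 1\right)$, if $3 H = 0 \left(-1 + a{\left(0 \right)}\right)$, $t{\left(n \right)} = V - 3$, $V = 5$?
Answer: $5$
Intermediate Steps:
$t{\left(n \right)} = 2$ ($t{\left(n \right)} = 5 - 3 = 2$)
$H = 0$ ($H = \frac{0 \left(-1 + 1\right)}{3} = \frac{0 \cdot 0}{3} = \frac{1}{3} \cdot 0 = 0$)
$\left(-1 + H\right) \left(t{\left(5 \right)} - 1\right) \left(-4 + \left(3 - 4\right) 1\right) = \left(-1 + 0\right) \left(2 - 1\right) \left(-4 + \left(3 - 4\right) 1\right) = - 1 \left(-4 - 1\right) = - 1 \left(-5\right) = \left(-1\right) \left(-5\right) = 5$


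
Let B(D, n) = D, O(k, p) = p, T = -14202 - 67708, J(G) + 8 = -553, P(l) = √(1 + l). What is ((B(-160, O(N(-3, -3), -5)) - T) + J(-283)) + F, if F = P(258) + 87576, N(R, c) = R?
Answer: 168765 + √259 ≈ 1.6878e+5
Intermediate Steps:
J(G) = -561 (J(G) = -8 - 553 = -561)
T = -81910
F = 87576 + √259 (F = √(1 + 258) + 87576 = √259 + 87576 = 87576 + √259 ≈ 87592.)
((B(-160, O(N(-3, -3), -5)) - T) + J(-283)) + F = ((-160 - 1*(-81910)) - 561) + (87576 + √259) = ((-160 + 81910) - 561) + (87576 + √259) = (81750 - 561) + (87576 + √259) = 81189 + (87576 + √259) = 168765 + √259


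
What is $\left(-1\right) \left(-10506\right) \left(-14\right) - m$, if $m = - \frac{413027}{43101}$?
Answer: $- \frac{6339054457}{43101} \approx -1.4707 \cdot 10^{5}$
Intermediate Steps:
$m = - \frac{413027}{43101}$ ($m = \left(-413027\right) \frac{1}{43101} = - \frac{413027}{43101} \approx -9.5828$)
$\left(-1\right) \left(-10506\right) \left(-14\right) - m = \left(-1\right) \left(-10506\right) \left(-14\right) - - \frac{413027}{43101} = 10506 \left(-14\right) + \frac{413027}{43101} = -147084 + \frac{413027}{43101} = - \frac{6339054457}{43101}$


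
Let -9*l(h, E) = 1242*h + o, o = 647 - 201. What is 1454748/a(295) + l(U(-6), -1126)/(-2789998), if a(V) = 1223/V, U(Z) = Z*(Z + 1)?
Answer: 5387982697001279/15354753993 ≈ 3.5090e+5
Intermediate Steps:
U(Z) = Z*(1 + Z)
o = 446
l(h, E) = -446/9 - 138*h (l(h, E) = -(1242*h + 446)/9 = -(446 + 1242*h)/9 = -446/9 - 138*h)
1454748/a(295) + l(U(-6), -1126)/(-2789998) = 1454748/((1223/295)) + (-446/9 - (-828)*(1 - 6))/(-2789998) = 1454748/((1223*(1/295))) + (-446/9 - (-828)*(-5))*(-1/2789998) = 1454748/(1223/295) + (-446/9 - 138*30)*(-1/2789998) = 1454748*(295/1223) + (-446/9 - 4140)*(-1/2789998) = 429150660/1223 - 37706/9*(-1/2789998) = 429150660/1223 + 18853/12554991 = 5387982697001279/15354753993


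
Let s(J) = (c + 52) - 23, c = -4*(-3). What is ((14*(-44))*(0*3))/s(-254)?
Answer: 0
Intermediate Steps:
c = 12
s(J) = 41 (s(J) = (12 + 52) - 23 = 64 - 23 = 41)
((14*(-44))*(0*3))/s(-254) = ((14*(-44))*(0*3))/41 = -616*0*(1/41) = 0*(1/41) = 0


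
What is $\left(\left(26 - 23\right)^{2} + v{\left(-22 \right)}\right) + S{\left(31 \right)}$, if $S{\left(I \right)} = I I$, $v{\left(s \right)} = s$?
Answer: $948$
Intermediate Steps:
$S{\left(I \right)} = I^{2}$
$\left(\left(26 - 23\right)^{2} + v{\left(-22 \right)}\right) + S{\left(31 \right)} = \left(\left(26 - 23\right)^{2} - 22\right) + 31^{2} = \left(3^{2} - 22\right) + 961 = \left(9 - 22\right) + 961 = -13 + 961 = 948$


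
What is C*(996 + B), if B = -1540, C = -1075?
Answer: 584800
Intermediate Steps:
C*(996 + B) = -1075*(996 - 1540) = -1075*(-544) = 584800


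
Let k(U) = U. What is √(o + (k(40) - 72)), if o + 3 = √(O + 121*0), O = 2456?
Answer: √(-35 + 2*√614) ≈ 3.8155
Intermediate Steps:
o = -3 + 2*√614 (o = -3 + √(2456 + 121*0) = -3 + √(2456 + 0) = -3 + √2456 = -3 + 2*√614 ≈ 46.558)
√(o + (k(40) - 72)) = √((-3 + 2*√614) + (40 - 72)) = √((-3 + 2*√614) - 32) = √(-35 + 2*√614)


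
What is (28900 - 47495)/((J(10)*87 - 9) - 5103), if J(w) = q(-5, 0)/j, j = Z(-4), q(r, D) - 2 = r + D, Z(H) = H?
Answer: 74380/20187 ≈ 3.6845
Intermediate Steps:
q(r, D) = 2 + D + r (q(r, D) = 2 + (r + D) = 2 + (D + r) = 2 + D + r)
j = -4
J(w) = 3/4 (J(w) = (2 + 0 - 5)/(-4) = -3*(-1/4) = 3/4)
(28900 - 47495)/((J(10)*87 - 9) - 5103) = (28900 - 47495)/(((3/4)*87 - 9) - 5103) = -18595/((261/4 - 9) - 5103) = -18595/(225/4 - 5103) = -18595/(-20187/4) = -18595*(-4/20187) = 74380/20187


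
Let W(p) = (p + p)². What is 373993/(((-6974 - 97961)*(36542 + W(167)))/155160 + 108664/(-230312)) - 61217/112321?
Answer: -7167698044926827789/1675089022706211145 ≈ -4.2790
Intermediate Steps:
W(p) = 4*p² (W(p) = (2*p)² = 4*p²)
373993/(((-6974 - 97961)*(36542 + W(167)))/155160 + 108664/(-230312)) - 61217/112321 = 373993/(((-6974 - 97961)*(36542 + 4*167²))/155160 + 108664/(-230312)) - 61217/112321 = 373993/(-104935*(36542 + 4*27889)*(1/155160) + 108664*(-1/230312)) - 61217*1/112321 = 373993/(-104935*(36542 + 111556)*(1/155160) - 13583/28789) - 61217/112321 = 373993/(-104935*148098*(1/155160) - 13583/28789) - 61217/112321 = 373993/(-15540663630*1/155160 - 13583/28789) - 61217/112321 = 373993/(-518022121/5172 - 13583/28789) - 61217/112321 = 373993/(-14913409092745/148896708) - 61217/112321 = 373993*(-148896708/14913409092745) - 61217/112321 = -55686326515044/14913409092745 - 61217/112321 = -7167698044926827789/1675089022706211145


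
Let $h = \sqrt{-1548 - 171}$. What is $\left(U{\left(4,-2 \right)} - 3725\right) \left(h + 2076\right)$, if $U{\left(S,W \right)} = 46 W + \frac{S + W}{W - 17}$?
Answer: $- \frac{150561900}{19} - \frac{217575 i \sqrt{191}}{19} \approx -7.9243 \cdot 10^{6} - 1.5826 \cdot 10^{5} i$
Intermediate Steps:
$U{\left(S,W \right)} = 46 W + \frac{S + W}{-17 + W}$
$h = 3 i \sqrt{191}$ ($h = \sqrt{-1719} = 3 i \sqrt{191} \approx 41.461 i$)
$\left(U{\left(4,-2 \right)} - 3725\right) \left(h + 2076\right) = \left(\frac{4 - -1562 + 46 \left(-2\right)^{2}}{-17 - 2} - 3725\right) \left(3 i \sqrt{191} + 2076\right) = \left(\frac{4 + 1562 + 46 \cdot 4}{-19} - 3725\right) \left(2076 + 3 i \sqrt{191}\right) = \left(- \frac{4 + 1562 + 184}{19} - 3725\right) \left(2076 + 3 i \sqrt{191}\right) = \left(\left(- \frac{1}{19}\right) 1750 - 3725\right) \left(2076 + 3 i \sqrt{191}\right) = \left(- \frac{1750}{19} - 3725\right) \left(2076 + 3 i \sqrt{191}\right) = - \frac{72525 \left(2076 + 3 i \sqrt{191}\right)}{19} = - \frac{150561900}{19} - \frac{217575 i \sqrt{191}}{19}$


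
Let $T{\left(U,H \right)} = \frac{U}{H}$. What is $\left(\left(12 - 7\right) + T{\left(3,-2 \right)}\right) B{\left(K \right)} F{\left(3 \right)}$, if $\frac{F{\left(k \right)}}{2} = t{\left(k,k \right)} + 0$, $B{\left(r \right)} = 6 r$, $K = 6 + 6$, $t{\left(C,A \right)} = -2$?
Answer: $-1008$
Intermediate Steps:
$K = 12$
$F{\left(k \right)} = -4$ ($F{\left(k \right)} = 2 \left(-2 + 0\right) = 2 \left(-2\right) = -4$)
$\left(\left(12 - 7\right) + T{\left(3,-2 \right)}\right) B{\left(K \right)} F{\left(3 \right)} = \left(\left(12 - 7\right) + \frac{3}{-2}\right) 6 \cdot 12 \left(-4\right) = \left(\left(12 - 7\right) + 3 \left(- \frac{1}{2}\right)\right) 72 \left(-4\right) = \left(5 - \frac{3}{2}\right) 72 \left(-4\right) = \frac{7}{2} \cdot 72 \left(-4\right) = 252 \left(-4\right) = -1008$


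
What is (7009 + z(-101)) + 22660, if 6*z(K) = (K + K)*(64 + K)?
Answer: 92744/3 ≈ 30915.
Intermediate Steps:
z(K) = K*(64 + K)/3 (z(K) = ((K + K)*(64 + K))/6 = ((2*K)*(64 + K))/6 = (2*K*(64 + K))/6 = K*(64 + K)/3)
(7009 + z(-101)) + 22660 = (7009 + (1/3)*(-101)*(64 - 101)) + 22660 = (7009 + (1/3)*(-101)*(-37)) + 22660 = (7009 + 3737/3) + 22660 = 24764/3 + 22660 = 92744/3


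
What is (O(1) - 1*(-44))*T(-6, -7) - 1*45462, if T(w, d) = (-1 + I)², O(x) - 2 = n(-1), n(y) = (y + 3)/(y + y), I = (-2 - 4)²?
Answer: 9663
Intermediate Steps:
I = 36 (I = (-6)² = 36)
n(y) = (3 + y)/(2*y) (n(y) = (3 + y)/((2*y)) = (3 + y)*(1/(2*y)) = (3 + y)/(2*y))
O(x) = 1 (O(x) = 2 + (½)*(3 - 1)/(-1) = 2 + (½)*(-1)*2 = 2 - 1 = 1)
T(w, d) = 1225 (T(w, d) = (-1 + 36)² = 35² = 1225)
(O(1) - 1*(-44))*T(-6, -7) - 1*45462 = (1 - 1*(-44))*1225 - 1*45462 = (1 + 44)*1225 - 45462 = 45*1225 - 45462 = 55125 - 45462 = 9663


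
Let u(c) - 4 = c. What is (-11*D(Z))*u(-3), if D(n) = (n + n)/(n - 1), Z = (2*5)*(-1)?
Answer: -20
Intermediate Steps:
Z = -10 (Z = 10*(-1) = -10)
u(c) = 4 + c
D(n) = 2*n/(-1 + n) (D(n) = (2*n)/(-1 + n) = 2*n/(-1 + n))
(-11*D(Z))*u(-3) = (-22*(-10)/(-1 - 10))*(4 - 3) = -22*(-10)/(-11)*1 = -22*(-10)*(-1)/11*1 = -11*20/11*1 = -20*1 = -20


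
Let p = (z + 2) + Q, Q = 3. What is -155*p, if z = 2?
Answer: -1085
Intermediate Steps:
p = 7 (p = (2 + 2) + 3 = 4 + 3 = 7)
-155*p = -155*7 = -1085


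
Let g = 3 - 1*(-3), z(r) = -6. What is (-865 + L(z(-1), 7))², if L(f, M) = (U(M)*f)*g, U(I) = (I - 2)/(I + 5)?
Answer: 774400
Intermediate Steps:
g = 6 (g = 3 + 3 = 6)
U(I) = (-2 + I)/(5 + I)
L(f, M) = 6*f*(-2 + M)/(5 + M) (L(f, M) = (((-2 + M)/(5 + M))*f)*6 = (f*(-2 + M)/(5 + M))*6 = 6*f*(-2 + M)/(5 + M))
(-865 + L(z(-1), 7))² = (-865 + 6*(-6)*(-2 + 7)/(5 + 7))² = (-865 + 6*(-6)*5/12)² = (-865 + 6*(-6)*(1/12)*5)² = (-865 - 15)² = (-880)² = 774400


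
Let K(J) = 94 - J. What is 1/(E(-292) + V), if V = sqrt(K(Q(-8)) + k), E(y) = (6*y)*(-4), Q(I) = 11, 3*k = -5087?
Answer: 10512/73670515 - I*sqrt(14514)/147341030 ≈ 0.00014269 - 8.1765e-7*I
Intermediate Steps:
k = -5087/3 (k = (1/3)*(-5087) = -5087/3 ≈ -1695.7)
E(y) = -24*y
V = I*sqrt(14514)/3 (V = sqrt((94 - 1*11) - 5087/3) = sqrt((94 - 11) - 5087/3) = sqrt(83 - 5087/3) = sqrt(-4838/3) = I*sqrt(14514)/3 ≈ 40.158*I)
1/(E(-292) + V) = 1/(-24*(-292) + I*sqrt(14514)/3) = 1/(7008 + I*sqrt(14514)/3)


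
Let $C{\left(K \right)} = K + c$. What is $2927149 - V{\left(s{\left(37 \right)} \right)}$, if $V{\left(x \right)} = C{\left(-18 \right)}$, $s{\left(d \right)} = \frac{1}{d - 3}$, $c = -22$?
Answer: $2927189$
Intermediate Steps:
$C{\left(K \right)} = -22 + K$ ($C{\left(K \right)} = K - 22 = -22 + K$)
$s{\left(d \right)} = \frac{1}{-3 + d}$
$V{\left(x \right)} = -40$ ($V{\left(x \right)} = -22 - 18 = -40$)
$2927149 - V{\left(s{\left(37 \right)} \right)} = 2927149 - -40 = 2927149 + 40 = 2927189$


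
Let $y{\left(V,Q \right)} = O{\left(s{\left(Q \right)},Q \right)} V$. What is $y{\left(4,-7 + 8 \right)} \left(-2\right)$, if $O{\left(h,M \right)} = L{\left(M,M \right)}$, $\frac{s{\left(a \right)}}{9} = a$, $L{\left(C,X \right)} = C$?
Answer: $-8$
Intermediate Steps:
$s{\left(a \right)} = 9 a$
$O{\left(h,M \right)} = M$
$y{\left(V,Q \right)} = Q V$
$y{\left(4,-7 + 8 \right)} \left(-2\right) = \left(-7 + 8\right) 4 \left(-2\right) = 1 \cdot 4 \left(-2\right) = 4 \left(-2\right) = -8$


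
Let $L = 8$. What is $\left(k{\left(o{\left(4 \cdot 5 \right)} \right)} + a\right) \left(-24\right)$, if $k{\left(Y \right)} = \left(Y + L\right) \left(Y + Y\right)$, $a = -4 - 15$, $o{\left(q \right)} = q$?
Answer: $-26424$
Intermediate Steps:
$a = -19$
$k{\left(Y \right)} = 2 Y \left(8 + Y\right)$ ($k{\left(Y \right)} = \left(Y + 8\right) \left(Y + Y\right) = \left(8 + Y\right) 2 Y = 2 Y \left(8 + Y\right)$)
$\left(k{\left(o{\left(4 \cdot 5 \right)} \right)} + a\right) \left(-24\right) = \left(2 \cdot 4 \cdot 5 \left(8 + 4 \cdot 5\right) - 19\right) \left(-24\right) = \left(2 \cdot 20 \left(8 + 20\right) - 19\right) \left(-24\right) = \left(2 \cdot 20 \cdot 28 - 19\right) \left(-24\right) = \left(1120 - 19\right) \left(-24\right) = 1101 \left(-24\right) = -26424$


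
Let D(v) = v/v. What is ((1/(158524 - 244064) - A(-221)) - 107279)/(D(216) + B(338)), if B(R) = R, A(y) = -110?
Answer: -9167236261/28998060 ≈ -316.13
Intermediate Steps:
D(v) = 1
((1/(158524 - 244064) - A(-221)) - 107279)/(D(216) + B(338)) = ((1/(158524 - 244064) - 1*(-110)) - 107279)/(1 + 338) = ((1/(-85540) + 110) - 107279)/339 = ((-1/85540 + 110) - 107279)*(1/339) = (9409399/85540 - 107279)*(1/339) = -9167236261/85540*1/339 = -9167236261/28998060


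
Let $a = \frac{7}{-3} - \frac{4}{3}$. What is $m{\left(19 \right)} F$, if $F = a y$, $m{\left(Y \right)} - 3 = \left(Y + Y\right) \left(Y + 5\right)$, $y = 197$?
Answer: $-660935$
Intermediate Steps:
$a = - \frac{11}{3}$ ($a = 7 \left(- \frac{1}{3}\right) - \frac{4}{3} = - \frac{7}{3} - \frac{4}{3} = - \frac{11}{3} \approx -3.6667$)
$m{\left(Y \right)} = 3 + 2 Y \left(5 + Y\right)$ ($m{\left(Y \right)} = 3 + \left(Y + Y\right) \left(Y + 5\right) = 3 + 2 Y \left(5 + Y\right)$)
$F = - \frac{2167}{3}$ ($F = \left(- \frac{11}{3}\right) 197 = - \frac{2167}{3} \approx -722.33$)
$m{\left(19 \right)} F = \left(3 + 2 \cdot 19^{2} + 10 \cdot 19\right) \left(- \frac{2167}{3}\right) = \left(3 + 2 \cdot 361 + 190\right) \left(- \frac{2167}{3}\right) = \left(3 + 722 + 190\right) \left(- \frac{2167}{3}\right) = 915 \left(- \frac{2167}{3}\right) = -660935$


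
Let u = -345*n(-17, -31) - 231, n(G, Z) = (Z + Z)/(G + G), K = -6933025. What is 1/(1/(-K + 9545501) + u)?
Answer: -280134942/240949007155 ≈ -0.0011626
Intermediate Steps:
n(G, Z) = Z/G (n(G, Z) = (2*Z)/((2*G)) = (2*Z)*(1/(2*G)) = Z/G)
u = -14622/17 (u = -(-10695)/(-17) - 231 = -(-10695)*(-1)/17 - 231 = -345*31/17 - 231 = -10695/17 - 231 = -14622/17 ≈ -860.12)
1/(1/(-K + 9545501) + u) = 1/(1/(-1*(-6933025) + 9545501) - 14622/17) = 1/(1/(6933025 + 9545501) - 14622/17) = 1/(1/16478526 - 14622/17) = 1/(-240949007155/280134942) = -280134942/240949007155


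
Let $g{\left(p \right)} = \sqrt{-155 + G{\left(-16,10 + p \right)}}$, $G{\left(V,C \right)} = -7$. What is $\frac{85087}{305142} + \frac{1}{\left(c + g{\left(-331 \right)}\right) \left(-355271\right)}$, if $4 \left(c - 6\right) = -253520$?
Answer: $\frac{60703709507187126517}{217697783721269590158} + \frac{9 i \sqrt{2}}{1426862141044298} \approx 0.27884 + 8.9202 \cdot 10^{-15} i$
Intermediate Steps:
$c = -63374$ ($c = 6 + \frac{1}{4} \left(-253520\right) = 6 - 63380 = -63374$)
$g{\left(p \right)} = 9 i \sqrt{2}$ ($g{\left(p \right)} = \sqrt{-155 - 7} = \sqrt{-162} = 9 i \sqrt{2}$)
$\frac{85087}{305142} + \frac{1}{\left(c + g{\left(-331 \right)}\right) \left(-355271\right)} = \frac{85087}{305142} + \frac{1}{\left(-63374 + 9 i \sqrt{2}\right) \left(-355271\right)} = 85087 \cdot \frac{1}{305142} + \frac{1}{-63374 + 9 i \sqrt{2}} \left(- \frac{1}{355271}\right) = \frac{85087}{305142} - \frac{1}{355271 \left(-63374 + 9 i \sqrt{2}\right)}$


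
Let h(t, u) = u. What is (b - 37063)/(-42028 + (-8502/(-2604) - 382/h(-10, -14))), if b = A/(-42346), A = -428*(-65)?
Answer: 10986483326/12448967919 ≈ 0.88252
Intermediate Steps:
A = 27820
b = -13910/21173 (b = 27820/(-42346) = 27820*(-1/42346) = -13910/21173 ≈ -0.65697)
(b - 37063)/(-42028 + (-8502/(-2604) - 382/h(-10, -14))) = (-13910/21173 - 37063)/(-42028 + (-8502/(-2604) - 382/(-14))) = -784748809/(21173*(-42028 + (-8502*(-1/2604) - 382*(-1/14)))) = -784748809/(21173*(-42028 + (1417/434 + 191/7))) = -784748809/(21173*(-42028 + 13259/434)) = -784748809/(21173*(-18226893/434)) = -784748809/21173*(-434/18226893) = 10986483326/12448967919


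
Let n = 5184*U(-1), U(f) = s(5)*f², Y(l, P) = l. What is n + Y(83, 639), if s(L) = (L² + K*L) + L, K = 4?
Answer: 259283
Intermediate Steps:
s(L) = L² + 5*L (s(L) = (L² + 4*L) + L = L² + 5*L)
U(f) = 50*f² (U(f) = (5*(5 + 5))*f² = (5*10)*f² = 50*f²)
n = 259200 (n = 5184*(50*(-1)²) = 5184*(50*1) = 5184*50 = 259200)
n + Y(83, 639) = 259200 + 83 = 259283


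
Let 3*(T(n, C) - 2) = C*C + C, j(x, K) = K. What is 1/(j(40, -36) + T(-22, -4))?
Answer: -1/30 ≈ -0.033333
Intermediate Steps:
T(n, C) = 2 + C/3 + C²/3 (T(n, C) = 2 + (C*C + C)/3 = 2 + (C² + C)/3 = 2 + (C + C²)/3 = 2 + (C/3 + C²/3) = 2 + C/3 + C²/3)
1/(j(40, -36) + T(-22, -4)) = 1/(-36 + (2 + (⅓)*(-4) + (⅓)*(-4)²)) = 1/(-36 + (2 - 4/3 + (⅓)*16)) = 1/(-36 + (2 - 4/3 + 16/3)) = 1/(-36 + 6) = 1/(-30) = -1/30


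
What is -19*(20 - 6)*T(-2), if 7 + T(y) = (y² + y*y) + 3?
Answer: -1064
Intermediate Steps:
T(y) = -4 + 2*y² (T(y) = -7 + ((y² + y*y) + 3) = -7 + ((y² + y²) + 3) = -7 + (2*y² + 3) = -7 + (3 + 2*y²) = -4 + 2*y²)
-19*(20 - 6)*T(-2) = -19*(20 - 6)*(-4 + 2*(-2)²) = -266*(-4 + 2*4) = -266*(-4 + 8) = -266*4 = -19*56 = -1064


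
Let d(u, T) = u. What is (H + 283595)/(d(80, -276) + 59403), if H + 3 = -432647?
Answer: -149055/59483 ≈ -2.5058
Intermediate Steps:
H = -432650 (H = -3 - 432647 = -432650)
(H + 283595)/(d(80, -276) + 59403) = (-432650 + 283595)/(80 + 59403) = -149055/59483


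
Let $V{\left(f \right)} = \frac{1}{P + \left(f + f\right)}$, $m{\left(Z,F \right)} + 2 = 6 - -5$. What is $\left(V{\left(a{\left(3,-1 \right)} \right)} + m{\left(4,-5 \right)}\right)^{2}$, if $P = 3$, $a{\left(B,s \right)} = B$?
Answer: $\frac{6724}{81} \approx 83.012$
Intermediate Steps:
$m{\left(Z,F \right)} = 9$ ($m{\left(Z,F \right)} = -2 + \left(6 - -5\right) = -2 + \left(6 + 5\right) = -2 + 11 = 9$)
$V{\left(f \right)} = \frac{1}{3 + 2 f}$ ($V{\left(f \right)} = \frac{1}{3 + \left(f + f\right)} = \frac{1}{3 + 2 f}$)
$\left(V{\left(a{\left(3,-1 \right)} \right)} + m{\left(4,-5 \right)}\right)^{2} = \left(\frac{1}{3 + 2 \cdot 3} + 9\right)^{2} = \left(\frac{1}{3 + 6} + 9\right)^{2} = \left(\frac{1}{9} + 9\right)^{2} = \left(\frac{82}{9}\right)^{2} = \frac{6724}{81}$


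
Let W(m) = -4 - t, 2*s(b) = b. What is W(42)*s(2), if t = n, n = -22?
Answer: 18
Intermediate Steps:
t = -22
s(b) = b/2
W(m) = 18 (W(m) = -4 - 1*(-22) = -4 + 22 = 18)
W(42)*s(2) = 18*((½)*2) = 18*1 = 18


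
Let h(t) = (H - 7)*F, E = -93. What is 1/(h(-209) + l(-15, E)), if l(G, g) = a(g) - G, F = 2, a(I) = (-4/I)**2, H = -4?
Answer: -8649/60527 ≈ -0.14289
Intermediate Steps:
a(I) = 16/I**2
l(G, g) = -G + 16/g**2 (l(G, g) = 16/g**2 - G = -G + 16/g**2)
h(t) = -22 (h(t) = (-4 - 7)*2 = -11*2 = -22)
1/(h(-209) + l(-15, E)) = 1/(-22 + (-1*(-15) + 16/(-93)**2)) = 1/(-22 + (15 + 16*(1/8649))) = 1/(-22 + (15 + 16/8649)) = 1/(-22 + 129751/8649) = 1/(-60527/8649) = -8649/60527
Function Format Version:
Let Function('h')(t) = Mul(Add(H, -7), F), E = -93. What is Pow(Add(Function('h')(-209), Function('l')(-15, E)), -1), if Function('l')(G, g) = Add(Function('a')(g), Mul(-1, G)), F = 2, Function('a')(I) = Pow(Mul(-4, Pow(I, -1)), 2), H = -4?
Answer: Rational(-8649, 60527) ≈ -0.14289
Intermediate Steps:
Function('a')(I) = Mul(16, Pow(I, -2))
Function('l')(G, g) = Add(Mul(-1, G), Mul(16, Pow(g, -2))) (Function('l')(G, g) = Add(Mul(16, Pow(g, -2)), Mul(-1, G)) = Add(Mul(-1, G), Mul(16, Pow(g, -2))))
Function('h')(t) = -22 (Function('h')(t) = Mul(Add(-4, -7), 2) = Mul(-11, 2) = -22)
Pow(Add(Function('h')(-209), Function('l')(-15, E)), -1) = Pow(Add(-22, Add(Mul(-1, -15), Mul(16, Pow(-93, -2)))), -1) = Pow(Add(-22, Add(15, Mul(16, Rational(1, 8649)))), -1) = Pow(Add(-22, Add(15, Rational(16, 8649))), -1) = Pow(Add(-22, Rational(129751, 8649)), -1) = Pow(Rational(-60527, 8649), -1) = Rational(-8649, 60527)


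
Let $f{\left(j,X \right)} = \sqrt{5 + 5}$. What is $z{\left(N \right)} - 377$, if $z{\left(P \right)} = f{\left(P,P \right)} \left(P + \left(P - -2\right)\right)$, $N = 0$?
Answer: $-377 + 2 \sqrt{10} \approx -370.68$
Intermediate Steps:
$f{\left(j,X \right)} = \sqrt{10}$
$z{\left(P \right)} = \sqrt{10} \left(2 + 2 P\right)$ ($z{\left(P \right)} = \sqrt{10} \left(P + \left(P - -2\right)\right) = \sqrt{10} \left(P + \left(P + 2\right)\right) = \sqrt{10} \left(P + \left(2 + P\right)\right) = \sqrt{10} \left(2 + 2 P\right)$)
$z{\left(N \right)} - 377 = 2 \sqrt{10} \left(1 + 0\right) - 377 = 2 \sqrt{10} \cdot 1 - 377 = 2 \sqrt{10} - 377 = -377 + 2 \sqrt{10}$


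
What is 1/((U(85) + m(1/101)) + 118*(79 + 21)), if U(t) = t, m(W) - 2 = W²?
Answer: 10201/121259288 ≈ 8.4126e-5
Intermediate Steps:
m(W) = 2 + W²
1/((U(85) + m(1/101)) + 118*(79 + 21)) = 1/((85 + (2 + (1/101)²)) + 118*(79 + 21)) = 1/((85 + (2 + (1/101)²)) + 118*100) = 1/((85 + (2 + 1/10201)) + 11800) = 1/((85 + 20403/10201) + 11800) = 1/(887488/10201 + 11800) = 1/(121259288/10201) = 10201/121259288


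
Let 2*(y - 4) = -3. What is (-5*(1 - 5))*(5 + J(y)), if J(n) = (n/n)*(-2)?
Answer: 60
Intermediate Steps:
y = 5/2 (y = 4 + (½)*(-3) = 4 - 3/2 = 5/2 ≈ 2.5000)
J(n) = -2 (J(n) = 1*(-2) = -2)
(-5*(1 - 5))*(5 + J(y)) = (-5*(1 - 5))*(5 - 2) = -5*(-4)*3 = 20*3 = 60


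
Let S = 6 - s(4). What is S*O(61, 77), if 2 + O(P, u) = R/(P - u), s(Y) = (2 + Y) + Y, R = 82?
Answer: 57/2 ≈ 28.500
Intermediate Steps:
s(Y) = 2 + 2*Y
O(P, u) = -2 + 82/(P - u)
S = -4 (S = 6 - (2 + 2*4) = 6 - (2 + 8) = 6 - 1*10 = 6 - 10 = -4)
S*O(61, 77) = -8*(41 + 77 - 1*61)/(61 - 1*77) = -8*(41 + 77 - 61)/(61 - 77) = -8*57/(-16) = -8*(-1)*57/16 = -4*(-57/8) = 57/2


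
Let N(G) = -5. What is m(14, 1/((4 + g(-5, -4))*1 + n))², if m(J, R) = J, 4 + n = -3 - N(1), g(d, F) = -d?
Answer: 196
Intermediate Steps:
n = -2 (n = -4 + (-3 - 1*(-5)) = -4 + (-3 + 5) = -4 + 2 = -2)
m(14, 1/((4 + g(-5, -4))*1 + n))² = 14² = 196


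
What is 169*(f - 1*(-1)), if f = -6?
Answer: -845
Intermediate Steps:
169*(f - 1*(-1)) = 169*(-6 - 1*(-1)) = 169*(-6 + 1) = 169*(-5) = -845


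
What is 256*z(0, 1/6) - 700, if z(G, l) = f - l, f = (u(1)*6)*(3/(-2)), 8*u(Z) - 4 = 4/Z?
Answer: -9140/3 ≈ -3046.7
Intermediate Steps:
u(Z) = 1/2 + 1/(2*Z) (u(Z) = 1/2 + (4/Z)/8 = 1/2 + 1/(2*Z))
f = -9 (f = (((1/2)*(1 + 1)/1)*6)*(3/(-2)) = (((1/2)*1*2)*6)*(3*(-1/2)) = (1*6)*(-3/2) = 6*(-3/2) = -9)
z(G, l) = -9 - l
256*z(0, 1/6) - 700 = 256*(-9 - 1/6) - 700 = 256*(-55/6) - 700 = -7040/3 - 700 = -9140/3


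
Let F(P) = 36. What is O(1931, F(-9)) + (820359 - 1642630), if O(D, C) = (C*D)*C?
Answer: 1680305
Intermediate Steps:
O(D, C) = D*C²
O(1931, F(-9)) + (820359 - 1642630) = 1931*36² + (820359 - 1642630) = 1931*1296 - 822271 = 2502576 - 822271 = 1680305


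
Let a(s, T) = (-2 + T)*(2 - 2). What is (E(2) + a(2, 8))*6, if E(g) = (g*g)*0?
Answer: 0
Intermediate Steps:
E(g) = 0 (E(g) = g**2*0 = 0)
a(s, T) = 0 (a(s, T) = (-2 + T)*0 = 0)
(E(2) + a(2, 8))*6 = (0 + 0)*6 = 0*6 = 0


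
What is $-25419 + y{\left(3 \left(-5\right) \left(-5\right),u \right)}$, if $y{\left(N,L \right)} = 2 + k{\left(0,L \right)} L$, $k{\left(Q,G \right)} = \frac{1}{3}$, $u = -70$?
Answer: $- \frac{76321}{3} \approx -25440.0$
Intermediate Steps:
$k{\left(Q,G \right)} = \frac{1}{3}$
$y{\left(N,L \right)} = 2 + \frac{L}{3}$
$-25419 + y{\left(3 \left(-5\right) \left(-5\right),u \right)} = -25419 + \left(2 + \frac{1}{3} \left(-70\right)\right) = -25419 + \left(2 - \frac{70}{3}\right) = -25419 - \frac{64}{3} = - \frac{76321}{3}$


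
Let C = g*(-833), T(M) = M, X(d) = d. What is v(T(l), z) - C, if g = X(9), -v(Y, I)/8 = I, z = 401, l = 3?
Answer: 4289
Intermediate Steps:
v(Y, I) = -8*I
g = 9
C = -7497 (C = 9*(-833) = -7497)
v(T(l), z) - C = -8*401 - 1*(-7497) = -3208 + 7497 = 4289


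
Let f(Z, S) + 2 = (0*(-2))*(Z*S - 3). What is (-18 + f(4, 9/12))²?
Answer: 400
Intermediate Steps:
f(Z, S) = -2 (f(Z, S) = -2 + (0*(-2))*(Z*S - 3) = -2 + 0*(S*Z - 3) = -2 + 0*(-3 + S*Z) = -2 + 0 = -2)
(-18 + f(4, 9/12))² = (-18 - 2)² = (-20)² = 400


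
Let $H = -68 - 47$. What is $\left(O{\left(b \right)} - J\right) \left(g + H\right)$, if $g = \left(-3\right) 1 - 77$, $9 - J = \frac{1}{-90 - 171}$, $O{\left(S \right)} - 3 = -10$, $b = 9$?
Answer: $\frac{271505}{87} \approx 3120.7$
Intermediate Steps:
$O{\left(S \right)} = -7$ ($O{\left(S \right)} = 3 - 10 = -7$)
$J = \frac{2350}{261}$ ($J = 9 - \frac{1}{-90 - 171} = 9 - \frac{1}{-261} = 9 - - \frac{1}{261} = 9 + \frac{1}{261} = \frac{2350}{261} \approx 9.0038$)
$H = -115$ ($H = -68 - 47 = -115$)
$g = -80$ ($g = -3 - 77 = -80$)
$\left(O{\left(b \right)} - J\right) \left(g + H\right) = \left(-7 - \frac{2350}{261}\right) \left(-80 - 115\right) = \left(-7 - \frac{2350}{261}\right) \left(-195\right) = \left(- \frac{4177}{261}\right) \left(-195\right) = \frac{271505}{87}$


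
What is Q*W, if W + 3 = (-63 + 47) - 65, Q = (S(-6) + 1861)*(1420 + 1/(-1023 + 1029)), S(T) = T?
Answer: -221290370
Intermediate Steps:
Q = 15806455/6 (Q = (-6 + 1861)*(1420 + 1/(-1023 + 1029)) = 1855*(1420 + 1/6) = 1855*(1420 + ⅙) = 1855*(8521/6) = 15806455/6 ≈ 2.6344e+6)
W = -84 (W = -3 + ((-63 + 47) - 65) = -3 + (-16 - 65) = -3 - 81 = -84)
Q*W = (15806455/6)*(-84) = -221290370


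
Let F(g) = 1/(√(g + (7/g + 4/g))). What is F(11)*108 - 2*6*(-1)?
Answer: 12 + 18*√3 ≈ 43.177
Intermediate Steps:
F(g) = (g + 11/g)^(-½) (F(g) = 1/(√(g + 11/g)) = (g + 11/g)^(-½))
F(11)*108 - 2*6*(-1) = 108/√(11 + 11/11) - 2*6*(-1) = 108/√(11 + 11*(1/11)) - 12*(-1) = 108/√(11 + 1) + 12 = 108/√12 + 12 = (√3/6)*108 + 12 = 18*√3 + 12 = 12 + 18*√3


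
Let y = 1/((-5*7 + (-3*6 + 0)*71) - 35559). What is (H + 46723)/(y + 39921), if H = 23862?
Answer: 2602610120/1471967111 ≈ 1.7681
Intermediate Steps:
y = -1/36872 (y = 1/((-35 + (-18 + 0)*71) - 35559) = 1/((-35 - 18*71) - 35559) = 1/((-35 - 1278) - 35559) = 1/(-1313 - 35559) = 1/(-36872) = -1/36872 ≈ -2.7121e-5)
(H + 46723)/(y + 39921) = (23862 + 46723)/(-1/36872 + 39921) = 70585/(1471967111/36872) = 70585*(36872/1471967111) = 2602610120/1471967111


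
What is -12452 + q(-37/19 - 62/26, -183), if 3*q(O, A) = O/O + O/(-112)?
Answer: -172231275/13832 ≈ -12452.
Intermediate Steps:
q(O, A) = ⅓ - O/336 (q(O, A) = (O/O + O/(-112))/3 = (1 + O*(-1/112))/3 = (1 - O/112)/3 = ⅓ - O/336)
-12452 + q(-37/19 - 62/26, -183) = -12452 + (⅓ - (-37/19 - 62/26)/336) = -12452 + (⅓ - (-37*1/19 - 62*1/26)/336) = -12452 + (⅓ - (-37/19 - 31/13)/336) = -12452 + (⅓ - 1/336*(-1070/247)) = -12452 + (⅓ + 535/41496) = -12452 + 4789/13832 = -172231275/13832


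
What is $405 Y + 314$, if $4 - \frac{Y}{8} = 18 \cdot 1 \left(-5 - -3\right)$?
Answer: $129914$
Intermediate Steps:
$Y = 320$ ($Y = 32 - 8 \cdot 18 \cdot 1 \left(-5 - -3\right) = 32 - 8 \cdot 18 \left(-5 + 3\right) = 32 - 8 \cdot 18 \left(-2\right) = 32 - -288 = 32 + 288 = 320$)
$405 Y + 314 = 405 \cdot 320 + 314 = 129600 + 314 = 129914$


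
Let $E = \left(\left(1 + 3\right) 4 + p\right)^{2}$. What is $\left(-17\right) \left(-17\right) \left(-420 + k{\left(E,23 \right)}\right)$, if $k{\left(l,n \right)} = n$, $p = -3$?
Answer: $-114733$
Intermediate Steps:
$E = 169$ ($E = \left(\left(1 + 3\right) 4 - 3\right)^{2} = \left(4 \cdot 4 - 3\right)^{2} = \left(16 - 3\right)^{2} = 13^{2} = 169$)
$\left(-17\right) \left(-17\right) \left(-420 + k{\left(E,23 \right)}\right) = \left(-17\right) \left(-17\right) \left(-420 + 23\right) = 289 \left(-397\right) = -114733$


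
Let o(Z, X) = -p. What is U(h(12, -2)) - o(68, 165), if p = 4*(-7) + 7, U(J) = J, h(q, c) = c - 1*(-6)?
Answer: -17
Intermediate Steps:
h(q, c) = 6 + c (h(q, c) = c + 6 = 6 + c)
p = -21 (p = -28 + 7 = -21)
o(Z, X) = 21 (o(Z, X) = -1*(-21) = 21)
U(h(12, -2)) - o(68, 165) = (6 - 2) - 1*21 = 4 - 21 = -17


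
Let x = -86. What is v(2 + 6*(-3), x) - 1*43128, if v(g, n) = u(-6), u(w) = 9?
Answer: -43119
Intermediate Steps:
v(g, n) = 9
v(2 + 6*(-3), x) - 1*43128 = 9 - 1*43128 = 9 - 43128 = -43119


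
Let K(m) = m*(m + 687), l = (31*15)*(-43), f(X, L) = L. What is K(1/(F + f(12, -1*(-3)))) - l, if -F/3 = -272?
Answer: 13412428849/670761 ≈ 19996.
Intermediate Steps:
F = 816 (F = -3*(-272) = 816)
l = -19995 (l = 465*(-43) = -19995)
K(m) = m*(687 + m)
K(1/(F + f(12, -1*(-3)))) - l = (687 + 1/(816 - 1*(-3)))/(816 - 1*(-3)) - 1*(-19995) = (687 + 1/(816 + 3))/(816 + 3) + 19995 = (687 + 1/819)/819 + 19995 = (1/819)*(562654/819) + 19995 = 562654/670761 + 19995 = 13412428849/670761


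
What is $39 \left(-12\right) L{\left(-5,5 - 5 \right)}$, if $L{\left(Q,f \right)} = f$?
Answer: $0$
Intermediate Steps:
$39 \left(-12\right) L{\left(-5,5 - 5 \right)} = 39 \left(-12\right) \left(5 - 5\right) = - 468 \left(5 - 5\right) = \left(-468\right) 0 = 0$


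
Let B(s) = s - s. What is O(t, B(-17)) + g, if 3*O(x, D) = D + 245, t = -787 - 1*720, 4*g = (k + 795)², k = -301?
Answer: 183272/3 ≈ 61091.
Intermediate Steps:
g = 61009 (g = (-301 + 795)²/4 = (¼)*494² = (¼)*244036 = 61009)
t = -1507 (t = -787 - 720 = -1507)
B(s) = 0
O(x, D) = 245/3 + D/3 (O(x, D) = (D + 245)/3 = (245 + D)/3 = 245/3 + D/3)
O(t, B(-17)) + g = (245/3 + (⅓)*0) + 61009 = (245/3 + 0) + 61009 = 245/3 + 61009 = 183272/3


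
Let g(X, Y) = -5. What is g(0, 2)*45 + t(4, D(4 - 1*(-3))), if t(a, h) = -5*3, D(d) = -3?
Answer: -240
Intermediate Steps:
t(a, h) = -15
g(0, 2)*45 + t(4, D(4 - 1*(-3))) = -5*45 - 15 = -225 - 15 = -240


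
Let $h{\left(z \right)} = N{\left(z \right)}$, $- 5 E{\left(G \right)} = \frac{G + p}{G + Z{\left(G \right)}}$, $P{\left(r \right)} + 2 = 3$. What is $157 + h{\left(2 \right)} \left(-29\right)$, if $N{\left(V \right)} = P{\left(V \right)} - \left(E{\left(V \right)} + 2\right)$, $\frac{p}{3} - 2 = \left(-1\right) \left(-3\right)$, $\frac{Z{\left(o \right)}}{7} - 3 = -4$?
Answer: $\frac{5143}{25} \approx 205.72$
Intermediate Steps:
$Z{\left(o \right)} = -7$ ($Z{\left(o \right)} = 21 + 7 \left(-4\right) = 21 - 28 = -7$)
$P{\left(r \right)} = 1$ ($P{\left(r \right)} = -2 + 3 = 1$)
$p = 15$ ($p = 6 + 3 \left(\left(-1\right) \left(-3\right)\right) = 6 + 3 \cdot 3 = 6 + 9 = 15$)
$E{\left(G \right)} = - \frac{15 + G}{5 \left(-7 + G\right)}$ ($E{\left(G \right)} = - \frac{\left(G + 15\right) \frac{1}{G - 7}}{5} = - \frac{\left(15 + G\right) \frac{1}{-7 + G}}{5} = - \frac{\frac{1}{-7 + G} \left(15 + G\right)}{5} = - \frac{15 + G}{5 \left(-7 + G\right)}$)
$N{\left(V \right)} = -1 - \frac{-15 - V}{5 \left(-7 + V\right)}$ ($N{\left(V \right)} = 1 - \left(\frac{-15 - V}{5 \left(-7 + V\right)} + 2\right) = 1 - \left(2 + \frac{-15 - V}{5 \left(-7 + V\right)}\right) = -1 - \frac{-15 - V}{5 \left(-7 + V\right)}$)
$h{\left(z \right)} = \frac{2 \left(25 - 2 z\right)}{5 \left(-7 + z\right)}$
$157 + h{\left(2 \right)} \left(-29\right) = 157 + \frac{2 \left(25 - 4\right)}{5 \left(-7 + 2\right)} \left(-29\right) = 157 + \frac{2 \left(25 - 4\right)}{5 \left(-5\right)} \left(-29\right) = 157 + \frac{2}{5} \left(- \frac{1}{5}\right) 21 \left(-29\right) = 157 - - \frac{1218}{25} = 157 + \frac{1218}{25} = \frac{5143}{25}$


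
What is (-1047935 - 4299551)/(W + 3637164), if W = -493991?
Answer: -5347486/3143173 ≈ -1.7013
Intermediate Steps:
(-1047935 - 4299551)/(W + 3637164) = (-1047935 - 4299551)/(-493991 + 3637164) = -5347486/3143173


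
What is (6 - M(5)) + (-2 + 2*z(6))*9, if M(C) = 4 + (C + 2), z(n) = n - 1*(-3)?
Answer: 139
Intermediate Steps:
z(n) = 3 + n (z(n) = n + 3 = 3 + n)
M(C) = 6 + C (M(C) = 4 + (2 + C) = 6 + C)
(6 - M(5)) + (-2 + 2*z(6))*9 = (6 - (6 + 5)) + (-2 + 2*(3 + 6))*9 = (6 - 1*11) + (-2 + 2*9)*9 = (6 - 11) + (-2 + 18)*9 = -5 + 16*9 = -5 + 144 = 139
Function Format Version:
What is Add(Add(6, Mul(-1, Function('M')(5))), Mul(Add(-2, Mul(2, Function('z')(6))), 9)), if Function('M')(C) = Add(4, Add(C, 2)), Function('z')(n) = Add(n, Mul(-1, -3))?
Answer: 139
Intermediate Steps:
Function('z')(n) = Add(3, n) (Function('z')(n) = Add(n, 3) = Add(3, n))
Function('M')(C) = Add(6, C) (Function('M')(C) = Add(4, Add(2, C)) = Add(6, C))
Add(Add(6, Mul(-1, Function('M')(5))), Mul(Add(-2, Mul(2, Function('z')(6))), 9)) = Add(Add(6, Mul(-1, Add(6, 5))), Mul(Add(-2, Mul(2, Add(3, 6))), 9)) = Add(Add(6, Mul(-1, 11)), Mul(Add(-2, Mul(2, 9)), 9)) = Add(Add(6, -11), Mul(Add(-2, 18), 9)) = Add(-5, Mul(16, 9)) = Add(-5, 144) = 139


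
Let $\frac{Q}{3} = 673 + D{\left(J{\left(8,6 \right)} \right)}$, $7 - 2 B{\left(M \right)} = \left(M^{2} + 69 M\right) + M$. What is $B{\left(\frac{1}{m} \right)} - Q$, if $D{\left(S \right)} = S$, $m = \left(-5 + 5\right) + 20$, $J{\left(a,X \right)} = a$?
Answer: $- \frac{1633001}{800} \approx -2041.3$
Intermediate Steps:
$m = 20$ ($m = 0 + 20 = 20$)
$B{\left(M \right)} = \frac{7}{2} - 35 M - \frac{M^{2}}{2}$ ($B{\left(M \right)} = \frac{7}{2} - \frac{\left(M^{2} + 69 M\right) + M}{2} = \frac{7}{2} - \frac{M^{2} + 70 M}{2} = \frac{7}{2} - \left(\frac{M^{2}}{2} + 35 M\right) = \frac{7}{2} - 35 M - \frac{M^{2}}{2}$)
$Q = 2043$ ($Q = 3 \left(673 + 8\right) = 3 \cdot 681 = 2043$)
$B{\left(\frac{1}{m} \right)} - Q = \left(\frac{7}{2} - \frac{35}{20} - \frac{\left(\frac{1}{20}\right)^{2}}{2}\right) - 2043 = \left(\frac{7}{2} - \frac{7}{4} - \frac{1}{2 \cdot 400}\right) - 2043 = \left(\frac{7}{2} - \frac{7}{4} - \frac{1}{800}\right) - 2043 = \frac{1399}{800} - 2043 = - \frac{1633001}{800}$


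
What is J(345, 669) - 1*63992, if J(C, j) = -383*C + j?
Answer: -195458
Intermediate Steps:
J(C, j) = j - 383*C
J(345, 669) - 1*63992 = (669 - 383*345) - 1*63992 = (669 - 132135) - 63992 = -131466 - 63992 = -195458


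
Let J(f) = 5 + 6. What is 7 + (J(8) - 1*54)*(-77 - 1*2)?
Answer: 3404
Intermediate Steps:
J(f) = 11
7 + (J(8) - 1*54)*(-77 - 1*2) = 7 + (11 - 1*54)*(-77 - 1*2) = 7 + (11 - 54)*(-77 - 2) = 7 - 43*(-79) = 7 + 3397 = 3404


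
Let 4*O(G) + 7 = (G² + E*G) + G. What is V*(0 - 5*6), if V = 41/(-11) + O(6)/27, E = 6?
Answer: 18235/198 ≈ 92.096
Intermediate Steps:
O(G) = -7/4 + G²/4 + 7*G/4 (O(G) = -7/4 + ((G² + 6*G) + G)/4 = -7/4 + (G² + 7*G)/4 = -7/4 + (G²/4 + 7*G/4) = -7/4 + G²/4 + 7*G/4)
V = -3647/1188 (V = 41/(-11) + (-7/4 + (¼)*6² + (7/4)*6)/27 = 41*(-1/11) + (-7/4 + (¼)*36 + 21/2)*(1/27) = -41/11 + (-7/4 + 9 + 21/2)*(1/27) = -41/11 + (71/4)*(1/27) = -41/11 + 71/108 = -3647/1188 ≈ -3.0699)
V*(0 - 5*6) = -3647*(0 - 5*6)/1188 = -3647*(0 - 30)/1188 = -3647/1188*(-30) = 18235/198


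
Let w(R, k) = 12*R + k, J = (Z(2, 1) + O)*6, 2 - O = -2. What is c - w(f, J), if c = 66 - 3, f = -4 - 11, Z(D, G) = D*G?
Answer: 207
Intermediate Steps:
O = 4 (O = 2 - 1*(-2) = 2 + 2 = 4)
J = 36 (J = (2*1 + 4)*6 = (2 + 4)*6 = 6*6 = 36)
f = -15
w(R, k) = k + 12*R
c = 63
c - w(f, J) = 63 - (36 + 12*(-15)) = 63 - (36 - 180) = 63 - 1*(-144) = 63 + 144 = 207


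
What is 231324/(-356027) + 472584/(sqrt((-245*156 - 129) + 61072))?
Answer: -231324/356027 + 472584*sqrt(22723)/22723 ≈ 3134.4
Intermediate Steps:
231324/(-356027) + 472584/(sqrt((-245*156 - 129) + 61072)) = 231324*(-1/356027) + 472584/(sqrt((-38220 - 129) + 61072)) = -231324/356027 + 472584/(sqrt(-38349 + 61072)) = -231324/356027 + 472584/(sqrt(22723)) = -231324/356027 + 472584*(sqrt(22723)/22723) = -231324/356027 + 472584*sqrt(22723)/22723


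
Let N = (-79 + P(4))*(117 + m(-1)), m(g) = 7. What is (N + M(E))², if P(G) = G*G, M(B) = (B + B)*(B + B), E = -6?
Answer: 58798224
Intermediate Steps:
M(B) = 4*B² (M(B) = (2*B)*(2*B) = 4*B²)
P(G) = G²
N = -7812 (N = (-79 + 4²)*(117 + 7) = (-79 + 16)*124 = -63*124 = -7812)
(N + M(E))² = (-7812 + 4*(-6)²)² = (-7812 + 4*36)² = (-7812 + 144)² = (-7668)² = 58798224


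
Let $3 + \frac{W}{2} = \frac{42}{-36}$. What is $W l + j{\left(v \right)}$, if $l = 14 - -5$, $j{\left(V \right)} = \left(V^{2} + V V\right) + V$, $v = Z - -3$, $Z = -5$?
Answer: $- \frac{457}{3} \approx -152.33$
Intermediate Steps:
$W = - \frac{25}{3}$ ($W = -6 + 2 \frac{42}{-36} = -6 + 2 \cdot 42 \left(- \frac{1}{36}\right) = -6 + 2 \left(- \frac{7}{6}\right) = -6 - \frac{7}{3} = - \frac{25}{3} \approx -8.3333$)
$v = -2$ ($v = -5 - -3 = -5 + 3 = -2$)
$j{\left(V \right)} = V + 2 V^{2}$ ($j{\left(V \right)} = \left(V^{2} + V^{2}\right) + V = 2 V^{2} + V = V + 2 V^{2}$)
$l = 19$ ($l = 14 + 5 = 19$)
$W l + j{\left(v \right)} = \left(- \frac{25}{3}\right) 19 - 2 \left(1 + 2 \left(-2\right)\right) = - \frac{475}{3} - 2 \left(1 - 4\right) = - \frac{475}{3} - -6 = - \frac{475}{3} + 6 = - \frac{457}{3}$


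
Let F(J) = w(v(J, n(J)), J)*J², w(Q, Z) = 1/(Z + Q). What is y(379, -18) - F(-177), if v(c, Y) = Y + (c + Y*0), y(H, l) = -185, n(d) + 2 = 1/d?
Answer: -6112172/63013 ≈ -96.999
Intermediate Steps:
n(d) = -2 + 1/d
v(c, Y) = Y + c (v(c, Y) = Y + (c + 0) = Y + c)
w(Q, Z) = 1/(Q + Z)
F(J) = J²/(-2 + 1/J + 2*J) (F(J) = J²/(((-2 + 1/J) + J) + J) = J²/((-2 + J + 1/J) + J) = J²/(-2 + 1/J + 2*J))
y(379, -18) - F(-177) = -185 - (-177)³/(1 + 2*(-177)*(-1 - 177)) = -185 - (-5545233)/(1 + 2*(-177)*(-178)) = -185 - (-5545233)/(1 + 63012) = -185 - (-5545233)/63013 = -185 - 1*(-5545233/63013) = -185 + 5545233/63013 = -6112172/63013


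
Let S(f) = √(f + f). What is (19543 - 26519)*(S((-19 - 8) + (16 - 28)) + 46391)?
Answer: -323623616 - 6976*I*√78 ≈ -3.2362e+8 - 61610.0*I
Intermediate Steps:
S(f) = √2*√f (S(f) = √(2*f) = √2*√f)
(19543 - 26519)*(S((-19 - 8) + (16 - 28)) + 46391) = (19543 - 26519)*(√2*√((-19 - 8) + (16 - 28)) + 46391) = -6976*(√2*√(-27 - 12) + 46391) = -6976*(√2*√(-39) + 46391) = -6976*(√2*(I*√39) + 46391) = -6976*(I*√78 + 46391) = -6976*(46391 + I*√78) = -323623616 - 6976*I*√78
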